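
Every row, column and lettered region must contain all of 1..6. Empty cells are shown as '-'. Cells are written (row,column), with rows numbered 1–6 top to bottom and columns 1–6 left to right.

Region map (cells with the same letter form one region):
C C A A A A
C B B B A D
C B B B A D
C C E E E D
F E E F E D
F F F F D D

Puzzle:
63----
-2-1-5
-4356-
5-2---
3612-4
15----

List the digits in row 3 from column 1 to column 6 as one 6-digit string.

(1,4) = 4: row 1 has {3,6}; col 4 has {1,2,5}; region has {6} → only 4 remains.
(2,1) = 4: row 2 has {1,2,5}; col 1 has {1,3,5,6}; region has {3,5,6} → only 4 remains.
(2,3) = 6: row 2 has {1,2,4,5}; col 3 has {1,2,3}; region has {1,2,3,4,5} → only 6 remains.
(2,5) = 3: row 2 has {1,2,4,5,6}; col 5 has {6}; region has {4,6} → only 3 remains.
(3,1) = 2: row 3 has {3,4,5,6}; col 1 has {1,3,4,5,6}; region has {3,4,5,6} → only 2 remains.
(3,6) = 1: row 3 has {2,3,4,5,6}; col 6 has {4,5}; region has {4,5} → only 1 remains.

243561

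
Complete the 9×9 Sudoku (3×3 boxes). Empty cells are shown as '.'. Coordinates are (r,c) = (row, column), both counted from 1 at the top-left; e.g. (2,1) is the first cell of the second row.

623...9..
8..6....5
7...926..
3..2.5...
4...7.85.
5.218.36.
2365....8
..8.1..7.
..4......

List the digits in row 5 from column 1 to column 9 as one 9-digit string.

(7,5) = 4 (sole candidate).
(7,7) = 1 (sole candidate).
(7,8) = 9 (sole candidate).
(8,1) = 9 (sole candidate).
(8,2) = 5 (sole candidate).
(8,4) = 3 (sole candidate).
(8,6) = 6 (sole candidate).
(9,1) = 1 (sole candidate).
(9,2) = 7 (sole candidate).
(9,5) = 2 (sole candidate).
(9,7) = 5 (sole candidate).
(9,8) = 3 (sole candidate).
(9,9) = 6 (sole candidate).
(1,5) = 5 (sole candidate).
(2,5) = 3 (sole candidate).
(4,5) = 6 (sole candidate).
(5,4) = 9: row 5 has {4,5,7,8}; col 4 has {1,2,3,5,6}; box has {1,2,5,6,7,8} → only 9 remains.
(5,6) = 3: row 5 has {4,5,7,8,9}; col 6 has {2,5,6}; box has {1,2,5,6,7,8,9} → only 3 remains.
(6,2) = 9 (sole candidate).
(6,6) = 4 (sole candidate).
(6,9) = 7 (sole candidate).
(7,6) = 7 (sole candidate).
(9,4) = 8 (sole candidate).
(9,6) = 9 (sole candidate).
(2,6) = 1 (sole candidate).
(3,4) = 4 (sole candidate).
(4,7) = 4 (sole candidate).
(4,8) = 1 (sole candidate).
(4,9) = 9 (sole candidate).
(5,3) = 1: row 5 has {3,4,5,7,8,9}; col 3 has {2,3,4,6,8}; box has {2,3,4,5,9} → only 1 remains.
(5,9) = 2: row 5 has {1,3,4,5,7,8,9}; col 9 has {5,6,7,8,9}; box has {1,3,4,5,6,7,8,9} → only 2 remains.
(8,7) = 2 (sole candidate).
(8,9) = 4 (sole candidate).
(1,4) = 7 (sole candidate).
(1,6) = 8 (sole candidate).
(1,8) = 4 (sole candidate).
(1,9) = 1 (sole candidate).
(2,2) = 4 (sole candidate).
(2,3) = 9 (sole candidate).
(2,7) = 7 (sole candidate).
(2,8) = 2 (sole candidate).
(3,2) = 1 (sole candidate).
(3,3) = 5 (sole candidate).
(3,8) = 8 (sole candidate).
(3,9) = 3 (sole candidate).
(4,2) = 8 (sole candidate).
(4,3) = 7 (sole candidate).
(5,2) = 6: row 5 has {1,2,3,4,5,7,8,9}; col 2 has {1,2,3,4,5,7,8,9}; box has {1,2,3,4,5,7,8,9} → only 6 remains.

461973852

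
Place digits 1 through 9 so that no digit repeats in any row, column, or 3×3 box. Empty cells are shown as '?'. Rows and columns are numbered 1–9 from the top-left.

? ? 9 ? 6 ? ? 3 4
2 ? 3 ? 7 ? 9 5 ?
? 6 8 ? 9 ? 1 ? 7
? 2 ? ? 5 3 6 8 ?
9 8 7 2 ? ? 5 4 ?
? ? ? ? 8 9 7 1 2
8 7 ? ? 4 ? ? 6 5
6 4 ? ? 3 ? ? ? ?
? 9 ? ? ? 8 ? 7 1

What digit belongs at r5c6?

6

r2c2 = 1 (sole candidate).
r2c6 = 4 (sole candidate).
r3c8 = 2 (sole candidate).
r4c9 = 9 (sole candidate).
r5c5 = 1 (sole candidate).
r5c6 = 6: row 5 has {1,2,4,5,7,8,9}; col 6 has {3,4,8,9}; box has {1,2,3,5,8,9} → only 6 remains.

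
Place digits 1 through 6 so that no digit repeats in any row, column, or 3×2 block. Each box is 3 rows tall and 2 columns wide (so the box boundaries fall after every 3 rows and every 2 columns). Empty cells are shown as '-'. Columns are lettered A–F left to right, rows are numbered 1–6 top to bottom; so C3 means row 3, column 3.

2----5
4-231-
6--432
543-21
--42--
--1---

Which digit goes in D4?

C1 = 6: row 1 has {2,5}; col 3 has {1,2,3,4}; box has {2,3,4} → only 6 remains.
D1 = 1: row 1 has {2,5,6}; col 4 has {2,3,4}; box has {2,3,4,6} → only 1 remains.
E1 = 4: row 1 has {1,2,5,6}; col 5 has {1,2,3}; box has {1,2,3,5} → only 4 remains.
B2 = 5: row 2 has {1,2,3,4}; col 2 has {4}; box has {2,4,6} → only 5 remains.
F2 = 6: row 2 has {1,2,3,4,5}; col 6 has {1,2,5}; box has {1,2,3,4,5} → only 6 remains.
B3 = 1: row 3 has {2,3,4,6}; col 2 has {4,5}; box has {2,4,5,6} → only 1 remains.
C3 = 5: row 3 has {1,2,3,4,6}; col 3 has {1,2,3,4,6}; box has {1,2,3,4,6} → only 5 remains.
D4 = 6: row 4 has {1,2,3,4,5}; col 4 has {1,2,3,4}; box has {1,2,3,4} → only 6 remains.

6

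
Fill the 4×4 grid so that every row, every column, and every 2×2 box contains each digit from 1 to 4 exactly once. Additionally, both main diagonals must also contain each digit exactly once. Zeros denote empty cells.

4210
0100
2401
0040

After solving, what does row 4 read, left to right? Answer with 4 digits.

1342

row 1, column 4 = 3: row 1 has {1,2,4}; col 4 has {1}; box has {1}; anti-diagonal has {4} → only 3 remains.
row 2, column 1 = 3: row 2 has {1}; col 1 has {2,4}; box has {1,2,4} → only 3 remains.
row 2, column 3 = 2: row 2 has {1,3}; col 3 has {1,4}; box has {1,3}; anti-diagonal has {3,4} → only 2 remains.
row 2, column 4 = 4: row 2 has {1,2,3}; col 4 has {1,3}; box has {1,2,3} → only 4 remains.
row 3, column 3 = 3: row 3 has {1,2,4}; col 3 has {1,2,4}; box has {1,4}; main diagonal has {1,4} → only 3 remains.
row 4, column 1 = 1: row 4 has {4}; col 1 has {2,3,4}; box has {2,4}; anti-diagonal has {2,3,4} → only 1 remains.
row 4, column 2 = 3: row 4 has {1,4}; col 2 has {1,2,4}; box has {1,2,4} → only 3 remains.
row 4, column 4 = 2: row 4 has {1,3,4}; col 4 has {1,3,4}; box has {1,3,4}; main diagonal has {1,3,4} → only 2 remains.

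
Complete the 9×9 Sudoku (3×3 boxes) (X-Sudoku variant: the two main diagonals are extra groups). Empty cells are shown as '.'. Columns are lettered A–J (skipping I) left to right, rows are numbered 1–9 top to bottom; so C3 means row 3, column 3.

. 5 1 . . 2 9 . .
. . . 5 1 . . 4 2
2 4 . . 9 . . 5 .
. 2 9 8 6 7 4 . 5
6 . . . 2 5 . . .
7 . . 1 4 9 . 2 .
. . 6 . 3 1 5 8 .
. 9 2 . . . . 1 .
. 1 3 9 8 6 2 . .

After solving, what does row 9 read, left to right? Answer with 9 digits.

A1 = 3 (sole candidate).
E1 = 7 (sole candidate).
H1 = 6 (sole candidate).
J1 = 8 (sole candidate).
C3 = 7 (sole candidate).
G3 = 3 (sole candidate).
J3 = 1 (sole candidate).
A4 = 1 (sole candidate).
H4 = 3 (sole candidate).
D5 = 3 (sole candidate).
J6 = 6 (sole candidate).
A7 = 4 (sole candidate).
B7 = 7 (sole candidate).
D7 = 2 (sole candidate).
J7 = 9 (sole candidate).
E8 = 5 (sole candidate).
F8 = 4 (sole candidate).
A9 = 5: row 9 has {1,2,3,6,8,9}; col 1 has {1,2,3,4,6,7}; box has {1,2,3,4,6,7,9}; anti-diagonal has {1,2,3,4,6,7,8,9} → only 5 remains.
H9 = 7: row 9 has {1,2,3,5,6,8,9}; col 8 has {1,2,3,4,5,6,8}; box has {1,2,5,8,9} → only 7 remains.
J9 = 4: row 9 has {1,2,3,5,6,7,8,9}; col 9 has {1,2,5,6,8,9}; box has {1,2,5,7,8,9}; main diagonal has {1,2,3,5,7,8,9} → only 4 remains.

513986274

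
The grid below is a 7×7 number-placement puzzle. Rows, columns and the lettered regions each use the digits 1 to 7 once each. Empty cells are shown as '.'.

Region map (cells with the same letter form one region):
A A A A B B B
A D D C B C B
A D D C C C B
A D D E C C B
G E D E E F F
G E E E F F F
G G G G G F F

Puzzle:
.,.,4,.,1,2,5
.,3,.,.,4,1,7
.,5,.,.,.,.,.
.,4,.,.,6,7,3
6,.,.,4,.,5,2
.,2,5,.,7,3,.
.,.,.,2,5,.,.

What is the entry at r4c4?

r2c4 = 5: row 2 has {1,3,4,7}; col 4 has {2,4}; region has {1,6,7} → only 5 remains.
r3c4 = 3: row 3 has {5}; col 4 has {2,4,5}; region has {1,5,6,7} → only 3 remains.
r3c5 = 2: row 3 has {3,5}; col 5 has {1,4,5,6,7}; region has {1,3,5,6,7} → only 2 remains.
r3c6 = 4: row 3 has {2,3,5}; col 6 has {1,2,3,5,7}; region has {1,2,3,5,6,7} → only 4 remains.
r3c7 = 6: row 3 has {2,3,4,5}; col 7 has {2,3,5,7}; region has {1,2,3,4,5,7} → only 6 remains.
r4c4 = 1: row 4 has {3,4,6,7}; col 4 has {2,3,4,5}; region has {2,4,5} → only 1 remains.

1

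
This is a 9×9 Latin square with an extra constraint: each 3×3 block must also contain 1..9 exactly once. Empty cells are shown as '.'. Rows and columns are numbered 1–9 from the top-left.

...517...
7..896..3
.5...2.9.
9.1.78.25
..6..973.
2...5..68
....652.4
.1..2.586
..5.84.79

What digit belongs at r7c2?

9

r1c8 = 4: row 1 has {1,5,7}; col 8 has {2,3,6,7,8,9}; box has {3,9} → only 4 remains.
r1c9 = 2: row 1 has {1,4,5,7}; col 9 has {3,4,5,6,8,9}; box has {3,4,9} → only 2 remains.
r2c7 = 1: row 2 has {3,6,7,8,9}; col 7 has {2,5,7}; box has {2,3,4,9} → only 1 remains.
r2c8 = 5: row 2 has {1,3,6,7,8,9}; col 8 has {2,3,4,6,7,8,9}; box has {1,2,3,4,9} → only 5 remains.
r3c9 = 7: row 3 has {2,5,9}; col 9 has {2,3,4,5,6,8,9}; box has {1,2,3,4,5,9} → only 7 remains.
r4c7 = 4: row 4 has {1,2,5,7,8,9}; col 7 has {1,2,5,7}; box has {2,3,5,6,7,8} → only 4 remains.
r5c5 = 4: row 5 has {3,6,7,9}; col 5 has {1,2,5,6,7,8,9}; box has {5,7,8,9} → only 4 remains.
r5c9 = 1: row 5 has {3,4,6,7,9}; col 9 has {2,3,4,5,6,7,8,9}; box has {2,3,4,5,6,7,8} → only 1 remains.
r6c7 = 9: row 6 has {2,5,6,8}; col 7 has {1,2,4,5,7}; box has {1,2,3,4,5,6,7,8} → only 9 remains.
r7c8 = 1: row 7 has {2,4,5,6}; col 8 has {2,3,4,5,6,7,8,9}; box has {2,4,5,6,7,8,9} → only 1 remains.
r8c6 = 3: row 8 has {1,2,5,6,8}; col 6 has {2,4,5,6,7,8,9}; box has {2,4,5,6,8} → only 3 remains.
r9c4 = 1: row 9 has {4,5,7,8,9}; col 4 has {5,8}; box has {2,3,4,5,6,8} → only 1 remains.
r9c7 = 3: row 9 has {1,4,5,7,8,9}; col 7 has {1,2,4,5,7,9}; box has {1,2,4,5,6,7,8,9} → only 3 remains.
r3c5 = 3: row 3 has {2,5,7,9}; col 5 has {1,2,4,5,6,7,8,9}; box has {1,2,5,6,7,8,9} → only 3 remains.
r4c2 = 3: row 4 has {1,2,4,5,7,8,9}; col 2 has {1,5}; box has {1,2,6,9} → only 3 remains.
r4c4 = 6: row 4 has {1,2,3,4,5,7,8,9}; col 4 has {1,5,8}; box has {4,5,7,8,9} → only 6 remains.
r5c2 = 8: row 5 has {1,3,4,6,7,9}; col 2 has {1,3,5}; box has {1,2,3,6,9} → only 8 remains.
r5c4 = 2: row 5 has {1,3,4,6,7,8,9}; col 4 has {1,5,6,8}; box has {4,5,6,7,8,9} → only 2 remains.
r6c4 = 3: row 6 has {2,5,6,8,9}; col 4 has {1,2,5,6,8}; box has {2,4,5,6,7,8,9} → only 3 remains.
r6c6 = 1: row 6 has {2,3,5,6,8,9}; col 6 has {2,3,4,5,6,7,8,9}; box has {2,3,4,5,6,7,8,9} → only 1 remains.
r8c1 = 4: row 8 has {1,2,3,5,6,8}; col 1 has {2,7,9}; box has {1,5} → only 4 remains.
r9c1 = 6: row 9 has {1,3,4,5,7,8,9}; col 1 has {2,4,7,9}; box has {1,4,5} → only 6 remains.
r9c2 = 2: row 9 has {1,3,4,5,6,7,8,9}; col 2 has {1,3,5,8}; box has {1,4,5,6} → only 2 remains.
r2c2 = 4: row 2 has {1,3,5,6,7,8,9}; col 2 has {1,2,3,5,8}; box has {5,7} → only 4 remains.
r2c3 = 2: row 2 has {1,3,4,5,6,7,8,9}; col 3 has {1,5,6}; box has {4,5,7} → only 2 remains.
r3c3 = 8: row 3 has {2,3,5,7,9}; col 3 has {1,2,5,6}; box has {2,4,5,7} → only 8 remains.
r3c4 = 4: row 3 has {2,3,5,7,8,9}; col 4 has {1,2,3,5,6,8}; box has {1,2,3,5,6,7,8,9} → only 4 remains.
r3c7 = 6: row 3 has {2,3,4,5,7,8,9}; col 7 has {1,2,3,4,5,7,9}; box has {1,2,3,4,5,7,9} → only 6 remains.
r5c1 = 5: row 5 has {1,2,3,4,6,7,8,9}; col 1 has {2,4,6,7,9}; box has {1,2,3,6,8,9} → only 5 remains.
r6c2 = 7: row 6 has {1,2,3,5,6,8,9}; col 2 has {1,2,3,4,5,8}; box has {1,2,3,5,6,8,9} → only 7 remains.
r6c3 = 4: row 6 has {1,2,3,5,6,7,8,9}; col 3 has {1,2,5,6,8}; box has {1,2,3,5,6,7,8,9} → only 4 remains.
r7c2 = 9: row 7 has {1,2,4,5,6}; col 2 has {1,2,3,4,5,7,8}; box has {1,2,4,5,6} → only 9 remains.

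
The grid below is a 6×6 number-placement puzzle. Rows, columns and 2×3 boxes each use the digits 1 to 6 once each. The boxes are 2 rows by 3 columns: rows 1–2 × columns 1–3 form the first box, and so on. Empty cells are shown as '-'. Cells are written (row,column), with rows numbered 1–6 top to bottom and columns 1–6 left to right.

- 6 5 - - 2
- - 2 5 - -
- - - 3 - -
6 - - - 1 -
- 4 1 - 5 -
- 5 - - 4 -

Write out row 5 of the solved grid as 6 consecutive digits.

(1,5) = 3: row 1 has {2,5,6}; col 5 has {1,4,5}; box has {2,5} → only 3 remains.
(2,5) = 6: row 2 has {2,5}; col 5 has {1,3,4,5}; box has {2,3,5} → only 6 remains.
(3,3) = 4: row 3 has {3}; col 3 has {1,2,5}; box has {6} → only 4 remains.
(3,5) = 2: row 3 has {3,4}; col 5 has {1,3,4,5,6}; box has {1,3} → only 2 remains.
(4,3) = 3: row 4 has {1,6}; col 3 has {1,2,4,5}; box has {4,6} → only 3 remains.
(4,4) = 4: row 4 has {1,3,6}; col 4 has {3,5}; box has {1,2,3} → only 4 remains.
(4,6) = 5: row 4 has {1,3,4,6}; col 6 has {2}; box has {1,2,3,4} → only 5 remains.
(6,3) = 6: row 6 has {4,5}; col 3 has {1,2,3,4,5}; box has {1,4,5} → only 6 remains.
(1,4) = 1: row 1 has {2,3,5,6}; col 4 has {3,4,5}; box has {2,3,5,6} → only 1 remains.
(2,6) = 4: row 2 has {2,5,6}; col 6 has {2,5}; box has {1,2,3,5,6} → only 4 remains.
(3,2) = 1: row 3 has {2,3,4}; col 2 has {4,5,6}; box has {3,4,6} → only 1 remains.
(3,6) = 6: row 3 has {1,2,3,4}; col 6 has {2,4,5}; box has {1,2,3,4,5} → only 6 remains.
(4,2) = 2: row 4 has {1,3,4,5,6}; col 2 has {1,4,5,6}; box has {1,3,4,6} → only 2 remains.
(5,6) = 3: row 5 has {1,4,5}; col 6 has {2,4,5,6}; box has {4,5} → only 3 remains.
(6,4) = 2: row 6 has {4,5,6}; col 4 has {1,3,4,5}; box has {3,4,5} → only 2 remains.
(6,6) = 1: row 6 has {2,4,5,6}; col 6 has {2,3,4,5,6}; box has {2,3,4,5} → only 1 remains.
(1,1) = 4: row 1 has {1,2,3,5,6}; col 1 has {6}; box has {2,5,6} → only 4 remains.
(2,2) = 3: row 2 has {2,4,5,6}; col 2 has {1,2,4,5,6}; box has {2,4,5,6} → only 3 remains.
(3,1) = 5: row 3 has {1,2,3,4,6}; col 1 has {4,6}; box has {1,2,3,4,6} → only 5 remains.
(5,1) = 2: row 5 has {1,3,4,5}; col 1 has {4,5,6}; box has {1,4,5,6} → only 2 remains.
(5,4) = 6: row 5 has {1,2,3,4,5}; col 4 has {1,2,3,4,5}; box has {1,2,3,4,5} → only 6 remains.

241653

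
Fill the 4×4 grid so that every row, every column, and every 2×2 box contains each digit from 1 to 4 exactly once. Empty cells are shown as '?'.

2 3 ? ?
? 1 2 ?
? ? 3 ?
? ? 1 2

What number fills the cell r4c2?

r1c3 = 4 (sole candidate).
r1c4 = 1 (sole candidate).
r2c1 = 4 (sole candidate).
r2c4 = 3 (sole candidate).
r3c1 = 1 (sole candidate).
r3c4 = 4 (sole candidate).
r4c1 = 3 (sole candidate).
r4c2 = 4: row 4 has {1,2,3}; col 2 has {1,3}; box has {1,3} → only 4 remains.

4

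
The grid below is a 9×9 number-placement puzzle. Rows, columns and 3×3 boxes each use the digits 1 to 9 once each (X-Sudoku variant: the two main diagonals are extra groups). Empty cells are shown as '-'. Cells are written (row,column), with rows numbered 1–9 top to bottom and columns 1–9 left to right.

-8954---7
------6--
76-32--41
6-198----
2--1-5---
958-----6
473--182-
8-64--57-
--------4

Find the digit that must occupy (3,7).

9

(1,6) = 6 (sole candidate).
(1,8) = 3 (sole candidate).
(3,3) = 5 (sole candidate).
(3,7) = 9: row 3 has {1,2,3,4,5,6,7}; col 7 has {5,6,8}; box has {1,3,4,6,7}; anti-diagonal has {3,7} → only 9 remains.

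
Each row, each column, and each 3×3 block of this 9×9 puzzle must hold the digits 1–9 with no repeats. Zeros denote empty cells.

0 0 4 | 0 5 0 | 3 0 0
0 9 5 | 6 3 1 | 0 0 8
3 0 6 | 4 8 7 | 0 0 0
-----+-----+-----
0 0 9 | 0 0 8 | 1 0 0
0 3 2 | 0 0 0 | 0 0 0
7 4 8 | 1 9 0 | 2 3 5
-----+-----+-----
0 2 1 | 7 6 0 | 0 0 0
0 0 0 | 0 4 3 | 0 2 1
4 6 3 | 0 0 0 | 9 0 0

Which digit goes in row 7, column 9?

row 2, column 1 = 2 (sole candidate).
row 3, column 2 = 1 (sole candidate).
row 3, column 7 = 5 (sole candidate).
row 3, column 8 = 9 (sole candidate).
row 3, column 9 = 2 (sole candidate).
row 4, column 2 = 5 (sole candidate).
row 5, column 4 = 5 (sole candidate).
row 5, column 5 = 7 (sole candidate).
row 6, column 6 = 6 (sole candidate).
row 8, column 3 = 7 (sole candidate).
row 9, column 9 = 7 (sole candidate).
row 1, column 1 = 8 (sole candidate).
row 1, column 2 = 7 (sole candidate).
row 1, column 9 = 6 (sole candidate).
row 4, column 1 = 6 (sole candidate).
row 4, column 5 = 2 (sole candidate).
row 4, column 9 = 4 (sole candidate).
row 5, column 1 = 1 (sole candidate).
row 5, column 6 = 4 (sole candidate).
row 5, column 9 = 9 (sole candidate).
row 7, column 9 = 3: row 7 has {1,2,6,7}; col 9 has {1,2,4,5,6,7,8,9}; box has {1,2,7,9} → only 3 remains.

3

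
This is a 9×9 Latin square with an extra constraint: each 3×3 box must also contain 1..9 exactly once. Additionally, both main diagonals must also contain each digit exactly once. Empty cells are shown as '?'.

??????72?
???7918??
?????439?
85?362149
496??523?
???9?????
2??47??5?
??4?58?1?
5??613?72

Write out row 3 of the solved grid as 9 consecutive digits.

765824391

row 1, column 6 = 6 (sole candidate).
row 2, column 8 = 6 (sole candidate).
row 4, column 3 = 7 (sole candidate).
row 5, column 5 = 8 (sole candidate).
row 5, column 9 = 7 (sole candidate).
row 6, column 5 = 4 (sole candidate).
row 6, column 6 = 7 (sole candidate).
row 6, column 8 = 8 (sole candidate).
row 7, column 3 = 1 (sole candidate).
row 7, column 6 = 9 (sole candidate).
row 7, column 7 = 6 (sole candidate).
row 8, column 2 = 7 (sole candidate).
row 8, column 4 = 2 (sole candidate).
row 8, column 7 = 9 (sole candidate).
row 8, column 9 = 3 (sole candidate).
row 9, column 2 = 8 (sole candidate).
row 9, column 3 = 9 (sole candidate).
row 9, column 7 = 4 (sole candidate).
row 1, column 1 = 9 (sole candidate).
row 1, column 5 = 3 (sole candidate).
row 1, column 9 = 4 (sole candidate).
row 2, column 1 = 3 (sole candidate).
row 2, column 2 = 4 (sole candidate).
row 2, column 9 = 5 (sole candidate).
row 3, column 3 = 5: row 3 has {3,4,9}; col 3 has {1,4,6,7,9}; box has {3,4,9}; main diagonal has {1,2,3,4,6,7,8,9} → only 5 remains.
row 3, column 4 = 8: row 3 has {3,4,5,9}; col 4 has {2,3,4,6,7,9}; box has {1,3,4,6,7,9} → only 8 remains.
row 3, column 5 = 2: row 3 has {3,4,5,8,9}; col 5 has {1,3,4,5,6,7,8,9}; box has {1,3,4,6,7,8,9} → only 2 remains.
row 3, column 9 = 1: row 3 has {2,3,4,5,8,9}; col 9 has {2,3,4,5,7,9}; box has {2,3,4,5,6,7,8,9} → only 1 remains.
row 5, column 4 = 1 (sole candidate).
row 6, column 1 = 1 (sole candidate).
row 6, column 7 = 5 (sole candidate).
row 6, column 9 = 6 (sole candidate).
row 7, column 2 = 3 (sole candidate).
row 7, column 9 = 8 (sole candidate).
row 8, column 1 = 6 (sole candidate).
row 1, column 2 = 1 (sole candidate).
row 1, column 3 = 8 (sole candidate).
row 1, column 4 = 5 (sole candidate).
row 2, column 3 = 2 (sole candidate).
row 3, column 1 = 7: row 3 has {1,2,3,4,5,8,9}; col 1 has {1,2,3,4,5,6,8,9}; box has {1,2,3,4,5,8,9} → only 7 remains.
row 3, column 2 = 6: row 3 has {1,2,3,4,5,7,8,9}; col 2 has {1,3,4,5,7,8,9}; box has {1,2,3,4,5,7,8,9} → only 6 remains.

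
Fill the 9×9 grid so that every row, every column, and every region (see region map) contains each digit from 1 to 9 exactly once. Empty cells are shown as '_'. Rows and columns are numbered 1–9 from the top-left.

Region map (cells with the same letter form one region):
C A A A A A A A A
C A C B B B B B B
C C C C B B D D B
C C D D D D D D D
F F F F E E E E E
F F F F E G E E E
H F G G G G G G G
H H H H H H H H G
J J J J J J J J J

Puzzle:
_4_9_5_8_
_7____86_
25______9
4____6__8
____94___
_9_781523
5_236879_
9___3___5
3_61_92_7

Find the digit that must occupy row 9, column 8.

row 2, column 1 = 1: row 2 has {6,7,8}; col 1 has {2,3,4,5,9}; region has {2,4,5} → only 1 remains.
row 4, column 2 = 3: row 4 has {4,6,8}; col 2 has {4,5,7,9}; region has {1,2,4,5} → only 3 remains.
row 6, column 1 = 6: row 6 has {1,2,3,5,7,8,9}; col 1 has {1,2,3,4,5,9}; region has {7,9} → only 6 remains.
row 6, column 3 = 4: row 6 has {1,2,3,5,6,7,8,9}; col 3 has {2,6}; region has {6,7,9} → only 4 remains.
row 7, column 2 = 1: row 7 has {2,3,5,6,7,8,9}; col 2 has {3,4,5,7,9}; region has {4,6,7,9} → only 1 remains.
row 7, column 9 = 4: row 7 has {1,2,3,5,6,7,8,9}; col 9 has {3,5,7,8,9}; region has {1,2,3,5,6,7,8,9} → only 4 remains.
row 9, column 2 = 8: row 9 has {1,2,3,6,7,9}; col 2 has {1,3,4,5,7,9}; region has {1,2,3,6,7,9} → only 8 remains.
row 1, column 1 = 7: row 1 has {4,5,8,9}; col 1 has {1,2,3,4,5,6,9}; region has {1,2,3,4,5} → only 7 remains.
row 2, column 3 = 9: row 2 has {1,6,7,8}; col 3 has {2,4,6}; region has {1,2,3,4,5,7} → only 9 remains.
row 2, column 9 = 2: row 2 has {1,6,7,8,9}; col 9 has {3,4,5,7,8,9}; region has {6,8,9} → only 2 remains.
row 3, column 3 = 8: row 3 has {2,5,9}; col 3 has {2,4,6,9}; region has {1,2,3,4,5,7,9} → only 8 remains.
row 3, column 4 = 6: row 3 has {2,5,8,9}; col 4 has {1,3,7,9}; region has {1,2,3,4,5,7,8,9} → only 6 remains.
row 5, column 1 = 8: row 5 has {4,9}; col 1 has {1,2,3,4,5,6,7,9}; region has {1,4,6,7,9} → only 8 remains.
row 5, column 2 = 2: row 5 has {4,8,9}; col 2 has {1,3,4,5,7,8,9}; region has {1,4,6,7,8,9} → only 2 remains.
row 5, column 4 = 5: row 5 has {2,4,8,9}; col 4 has {1,3,6,7,9}; region has {1,2,4,6,7,8,9} → only 5 remains.
row 8, column 2 = 6: row 8 has {3,5,9}; col 2 has {1,2,3,4,5,7,8,9}; region has {3,5,9} → only 6 remains.
row 2, column 4 = 4: row 2 has {1,2,6,7,8,9}; col 4 has {1,3,5,6,7,9}; region has {2,6,8,9} → only 4 remains.
row 2, column 5 = 5: row 2 has {1,2,4,6,7,8,9}; col 5 has {3,6,8,9}; region has {2,4,6,8,9} → only 5 remains.
row 2, column 6 = 3: row 2 has {1,2,4,5,6,7,8,9}; col 6 has {1,4,5,6,8,9}; region has {2,4,5,6,8,9} → only 3 remains.
row 3, column 6 = 7: row 3 has {2,5,6,8,9}; col 6 has {1,3,4,5,6,8,9}; region has {2,3,4,5,6,8,9} → only 7 remains.
row 4, column 4 = 2: row 4 has {3,4,6,8}; col 4 has {1,3,4,5,6,7,9}; region has {6,8} → only 2 remains.
row 5, column 3 = 3: row 5 has {2,4,5,8,9}; col 3 has {2,4,6,8,9}; region has {1,2,4,5,6,7,8,9} → only 3 remains.
row 8, column 4 = 8: row 8 has {3,5,6,9}; col 4 has {1,2,3,4,5,6,7,9}; region has {3,5,6,9} → only 8 remains.
row 8, column 6 = 2: row 8 has {3,5,6,8,9}; col 6 has {1,3,4,5,6,7,8,9}; region has {3,5,6,8,9} → only 2 remains.
row 9, column 5 = 4: row 9 has {1,2,3,6,7,8,9}; col 5 has {3,5,6,8,9}; region has {1,2,3,6,7,8,9} → only 4 remains.
row 9, column 8 = 5: row 9 has {1,2,3,4,6,7,8,9}; col 8 has {2,6,8,9}; region has {1,2,3,4,6,7,8,9} → only 5 remains.

5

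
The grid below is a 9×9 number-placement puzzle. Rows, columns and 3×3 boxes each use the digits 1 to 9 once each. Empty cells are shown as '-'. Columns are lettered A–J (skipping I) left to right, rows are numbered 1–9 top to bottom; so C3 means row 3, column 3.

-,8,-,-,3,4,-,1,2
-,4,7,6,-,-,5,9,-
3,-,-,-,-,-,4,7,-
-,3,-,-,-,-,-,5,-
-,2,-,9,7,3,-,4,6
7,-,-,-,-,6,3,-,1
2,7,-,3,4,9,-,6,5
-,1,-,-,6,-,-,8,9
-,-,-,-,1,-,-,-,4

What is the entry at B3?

6

G1 = 6: row 1 has {1,2,3,4,8}; col 7 has {3,4,5}; box has {1,2,4,5,7,9} → only 6 remains.
A2 = 1: row 2 has {4,5,6,7,9}; col 1 has {2,3,7}; box has {3,4,7,8} → only 1 remains.
J3 = 8: row 3 has {3,4,7}; col 9 has {1,2,4,5,6,9}; box has {1,2,4,5,6,7,9} → only 8 remains.
J4 = 7: row 4 has {3,5}; col 9 has {1,2,4,5,6,8,9}; box has {1,3,4,5,6} → only 7 remains.
G5 = 8: row 5 has {2,3,4,6,7,9}; col 7 has {3,4,5,6}; box has {1,3,4,5,6,7} → only 8 remains.
H6 = 2: row 6 has {1,3,6,7}; col 8 has {1,4,5,6,7,8,9}; box has {1,3,4,5,6,7,8} → only 2 remains.
C7 = 8: row 7 has {2,3,4,5,6,7,9}; col 3 has {7}; box has {1,2,7} → only 8 remains.
G7 = 1: row 7 has {2,3,4,5,6,7,8,9}; col 7 has {3,4,5,6,8}; box has {4,5,6,8,9} → only 1 remains.
H9 = 3: row 9 has {1,4}; col 8 has {1,2,4,5,6,7,8,9}; box has {1,4,5,6,8,9} → only 3 remains.
J2 = 3: row 2 has {1,4,5,6,7,9}; col 9 has {1,2,4,5,6,7,8,9}; box has {1,2,4,5,6,7,8,9} → only 3 remains.
G4 = 9: row 4 has {3,5,7}; col 7 has {1,3,4,5,6,8}; box has {1,2,3,4,5,6,7,8} → only 9 remains.
A5 = 5: row 5 has {2,3,4,6,7,8,9}; col 1 has {1,2,3,7}; box has {2,3,7} → only 5 remains.
C5 = 1: row 5 has {2,3,4,5,6,7,8,9}; col 3 has {7,8}; box has {2,3,5,7} → only 1 remains.
B6 = 9: row 6 has {1,2,3,6,7}; col 2 has {1,2,3,4,7,8}; box has {1,2,3,5,7} → only 9 remains.
C6 = 4: row 6 has {1,2,3,6,7,9}; col 3 has {1,7,8}; box has {1,2,3,5,7,9} → only 4 remains.
A8 = 4: row 8 has {1,6,8,9}; col 1 has {1,2,3,5,7}; box has {1,2,7,8} → only 4 remains.
A1 = 9: row 1 has {1,2,3,4,6,8}; col 1 has {1,2,3,4,5,7}; box has {1,3,4,7,8} → only 9 remains.
C1 = 5: row 1 has {1,2,3,4,6,8,9}; col 3 has {1,4,7,8}; box has {1,3,4,7,8,9} → only 5 remains.
D1 = 7: row 1 has {1,2,3,4,5,6,8,9}; col 4 has {3,6,9}; box has {3,4,6} → only 7 remains.
B3 = 6: row 3 has {3,4,7,8}; col 2 has {1,2,3,4,7,8,9}; box has {1,3,4,5,7,8,9} → only 6 remains.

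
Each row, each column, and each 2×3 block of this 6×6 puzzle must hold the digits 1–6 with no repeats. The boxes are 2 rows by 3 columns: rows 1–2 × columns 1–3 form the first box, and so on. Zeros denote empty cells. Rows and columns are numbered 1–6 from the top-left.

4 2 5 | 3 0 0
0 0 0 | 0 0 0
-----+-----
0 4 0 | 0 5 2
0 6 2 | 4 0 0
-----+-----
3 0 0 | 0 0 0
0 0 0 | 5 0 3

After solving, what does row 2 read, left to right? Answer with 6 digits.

631245

r3c1 = 1 (sole candidate).
r3c3 = 3 (sole candidate).
r3c4 = 6 (sole candidate).
r4c1 = 5 (sole candidate).
r4c6 = 1 (sole candidate).
r6c2 = 1 (sole candidate).
r1c6 = 6 (sole candidate).
r2c1 = 6: row 2 has {}; col 1 has {1,3,4,5}; box has {2,4,5} → only 6 remains.
r2c2 = 3: row 2 has {6}; col 2 has {1,2,4,6}; box has {2,4,5,6} → only 3 remains.
r2c3 = 1: row 2 has {3,6}; col 3 has {2,3,5}; box has {2,3,4,5,6} → only 1 remains.
r2c4 = 2: row 2 has {1,3,6}; col 4 has {3,4,5,6}; box has {3,6} → only 2 remains.
r2c5 = 4: row 2 has {1,2,3,6}; col 5 has {5}; box has {2,3,6} → only 4 remains.
r2c6 = 5: row 2 has {1,2,3,4,6}; col 6 has {1,2,3,6}; box has {2,3,4,6} → only 5 remains.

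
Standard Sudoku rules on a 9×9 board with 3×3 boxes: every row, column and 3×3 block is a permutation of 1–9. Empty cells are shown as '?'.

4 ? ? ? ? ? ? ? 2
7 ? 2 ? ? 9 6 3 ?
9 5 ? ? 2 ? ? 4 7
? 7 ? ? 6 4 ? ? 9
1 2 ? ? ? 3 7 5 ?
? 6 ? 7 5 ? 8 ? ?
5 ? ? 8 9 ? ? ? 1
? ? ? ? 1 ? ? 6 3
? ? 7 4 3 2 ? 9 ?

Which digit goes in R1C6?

5

R3C7 = 1: row 3 has {2,4,5,7,9}; col 7 has {6,7,8}; box has {2,3,4,6,7} → only 1 remains.
R5C4 = 9: row 5 has {1,2,3,5,7}; col 4 has {4,7,8}; box has {3,4,5,6,7} → only 9 remains.
R5C5 = 8: row 5 has {1,2,3,5,7,9}; col 5 has {1,2,3,5,6,9}; box has {3,4,5,6,7,9} → only 8 remains.
R6C1 = 3: row 6 has {5,6,7,8}; col 1 has {1,4,5,7,9}; box has {1,2,6,7} → only 3 remains.
R6C6 = 1: row 6 has {3,5,6,7,8}; col 6 has {2,3,4,9}; box has {3,4,5,6,7,8,9} → only 1 remains.
R6C8 = 2: row 6 has {1,3,5,6,7,8}; col 8 has {3,4,5,6,9}; box has {5,7,8,9} → only 2 remains.
R6C9 = 4: row 6 has {1,2,3,5,6,7,8}; col 9 has {1,2,3,7,9}; box has {2,5,7,8,9} → only 4 remains.
R7C8 = 7: row 7 has {1,5,8,9}; col 8 has {2,3,4,5,6,9}; box has {1,3,6,9} → only 7 remains.
R8C4 = 5: row 8 has {1,3,6}; col 4 has {4,7,8,9}; box has {1,2,3,4,8,9} → only 5 remains.
R8C6 = 7: row 8 has {1,3,5,6}; col 6 has {1,2,3,4,9}; box has {1,2,3,4,5,8,9} → only 7 remains.
R9C7 = 5: row 9 has {2,3,4,7,9}; col 7 has {1,6,7,8}; box has {1,3,6,7,9} → only 5 remains.
R9C9 = 8: row 9 has {2,3,4,5,7,9}; col 9 has {1,2,3,4,7,9}; box has {1,3,5,6,7,9} → only 8 remains.
R1C5 = 7: row 1 has {2,4}; col 5 has {1,2,3,5,6,8,9}; box has {2,9} → only 7 remains.
R1C7 = 9: row 1 has {2,4,7}; col 7 has {1,5,6,7,8}; box has {1,2,3,4,6,7} → only 9 remains.
R1C8 = 8: row 1 has {2,4,7,9}; col 8 has {2,3,4,5,6,7,9}; box has {1,2,3,4,6,7,9} → only 8 remains.
R2C4 = 1: row 2 has {2,3,6,7,9}; col 4 has {4,5,7,8,9}; box has {2,7,9} → only 1 remains.
R2C5 = 4: row 2 has {1,2,3,6,7,9}; col 5 has {1,2,3,5,6,7,8,9}; box has {1,2,7,9} → only 4 remains.
R2C9 = 5: row 2 has {1,2,3,4,6,7,9}; col 9 has {1,2,3,4,7,8,9}; box has {1,2,3,4,6,7,8,9} → only 5 remains.
R4C1 = 8: row 4 has {4,6,7,9}; col 1 has {1,3,4,5,7,9}; box has {1,2,3,6,7} → only 8 remains.
R4C3 = 5: row 4 has {4,6,7,8,9}; col 3 has {2,7}; box has {1,2,3,6,7,8} → only 5 remains.
R4C4 = 2: row 4 has {4,5,6,7,8,9}; col 4 has {1,4,5,7,8,9}; box has {1,3,4,5,6,7,8,9} → only 2 remains.
R4C7 = 3: row 4 has {2,4,5,6,7,8,9}; col 7 has {1,5,6,7,8,9}; box has {2,4,5,7,8,9} → only 3 remains.
R4C8 = 1: row 4 has {2,3,4,5,6,7,8,9}; col 8 has {2,3,4,5,6,7,8,9}; box has {2,3,4,5,7,8,9} → only 1 remains.
R5C3 = 4: row 5 has {1,2,3,5,7,8,9}; col 3 has {2,5,7}; box has {1,2,3,5,6,7,8} → only 4 remains.
R5C9 = 6: row 5 has {1,2,3,4,5,7,8,9}; col 9 has {1,2,3,4,5,7,8,9}; box has {1,2,3,4,5,7,8,9} → only 6 remains.
R6C3 = 9: row 6 has {1,2,3,4,5,6,7,8}; col 3 has {2,4,5,7}; box has {1,2,3,4,5,6,7,8} → only 9 remains.
R7C6 = 6: row 7 has {1,5,7,8,9}; col 6 has {1,2,3,4,7,9}; box has {1,2,3,4,5,7,8,9} → only 6 remains.
R8C1 = 2: row 8 has {1,3,5,6,7}; col 1 has {1,3,4,5,7,8,9}; box has {5,7} → only 2 remains.
R8C3 = 8: row 8 has {1,2,3,5,6,7}; col 3 has {2,4,5,7,9}; box has {2,5,7} → only 8 remains.
R8C7 = 4: row 8 has {1,2,3,5,6,7,8}; col 7 has {1,3,5,6,7,8,9}; box has {1,3,5,6,7,8,9} → only 4 remains.
R9C1 = 6: row 9 has {2,3,4,5,7,8,9}; col 1 has {1,2,3,4,5,7,8,9}; box has {2,5,7,8} → only 6 remains.
R9C2 = 1: row 9 has {2,3,4,5,6,7,8,9}; col 2 has {2,5,6,7}; box has {2,5,6,7,8} → only 1 remains.
R1C2 = 3: row 1 has {2,4,7,8,9}; col 2 has {1,2,5,6,7}; box has {2,4,5,7,9} → only 3 remains.
R1C4 = 6: row 1 has {2,3,4,7,8,9}; col 4 has {1,2,4,5,7,8,9}; box has {1,2,4,7,9} → only 6 remains.
R1C6 = 5: row 1 has {2,3,4,6,7,8,9}; col 6 has {1,2,3,4,6,7,9}; box has {1,2,4,6,7,9} → only 5 remains.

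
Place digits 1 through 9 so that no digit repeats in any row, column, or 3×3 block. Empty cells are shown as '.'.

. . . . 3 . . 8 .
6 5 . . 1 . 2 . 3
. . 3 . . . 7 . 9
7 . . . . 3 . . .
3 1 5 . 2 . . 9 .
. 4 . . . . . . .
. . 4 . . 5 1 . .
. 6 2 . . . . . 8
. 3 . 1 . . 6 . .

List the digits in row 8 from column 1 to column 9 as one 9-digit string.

row 2, column 8 = 4: row 2 has {1,2,3,5,6}; col 8 has {8,9}; box has {2,3,7,8,9} → only 4 remains.
row 1, column 7 = 5: row 1 has {3,8}; col 7 has {1,2,6,7}; box has {2,3,4,7,8,9} → only 5 remains.
row 8, column 1 = 1: in row 8, 1 can only go here (every other open cell in that row sees a 1).
row 3, column 8 = 1: in row 3, 1 can only go here (every other open cell in that row sees a 1).
row 1, column 9 = 6: row 1 has {3,5,8}; col 9 has {3,8,9}; box has {1,2,3,4,5,7,8,9} → only 6 remains.
row 1, column 3 = 1: in row 1, 1 can only go here (every other open cell in that row sees a 1).
row 4, column 9 = 1: in row 4, 1 can only go here (every other open cell in that row sees a 1).
row 6, column 6 = 1: in row 6, 1 can only go here (every other open cell in that row sees a 1).
row 8, column 8 = 5: in row 8, 5 can only go here (every other open cell in that row sees a 5).
row 9, column 1 = 5: in row 9, 5 can only go here (every other open cell in that row sees a 5).
row 8, column 7 = 9: in column 7, 9 can only go here (every other open cell in that column sees a 9).
row 8, column 4 = 3: in row 8, 3 can only go here (every other open cell in that row sees a 3).
row 7, column 8 = 3: in row 7, 3 can only go here (every other open cell in that row sees a 3).
row 6, column 7 = 3: in row 6, 3 can only go here (every other open cell in that row sees a 3).
row 6, column 9 = 5: in column 9, 5 can only go here (every other open cell in that column sees a 5).
row 9, column 9 = 4: in box 9, 4 can only go here (every other open cell in that box sees a 4).
row 5, column 9 = 7: row 5 has {1,2,3,5,9}; col 9 has {1,3,4,5,6,8,9}; box has {1,3,5,9} → only 7 remains.
row 7, column 9 = 2: row 7 has {1,3,4,5}; col 9 has {1,3,4,5,6,7,8,9}; box has {1,3,4,5,6,8,9} → only 2 remains.
row 9, column 8 = 7: row 9 has {1,3,4,5,6}; col 8 has {1,3,4,5,8,9}; box has {1,2,3,4,5,6,8,9} → only 7 remains.
row 9, column 6 = 2: in row 9, 2 can only go here (every other open cell in that row sees a 2).
row 2, column 3 = 7: in column 3, 7 can only go here (every other open cell in that column sees a 7).
row 7, column 2 = 7: in column 2, 7 can only go here (every other open cell in that column sees a 7).
Singles propagation stalls before every target cell is settled. Branch on row 2, column 4 (candidates {8,9}).
  Try row 2, column 4 = 9: then column 6 has no cell left for 9 — contradiction.
So row 2, column 4 = 8.
row 2, column 6 = 9 (sole candidate).
row 5, column 6 = 8 (hidden single in column 6).
row 5, column 7 = 4 (sole candidate).
row 4, column 7 = 8 (sole candidate).
row 5, column 4 = 6 (sole candidate).
row 7, column 4 = 9 (sole candidate).
row 9, column 5 = 8 (sole candidate).
row 6, column 4 = 7 (sole candidate).
row 6, column 5 = 9 (sole candidate).
row 7, column 1 = 8 (sole candidate).
row 7, column 5 = 6 (sole candidate).
row 9, column 3 = 9 (sole candidate).
row 4, column 3 = 6 (sole candidate).
row 4, column 8 = 2 (sole candidate).
row 6, column 1 = 2 (sole candidate).
row 6, column 3 = 8 (sole candidate).
row 6, column 8 = 6 (sole candidate).
row 3, column 1 = 4 (sole candidate).
row 3, column 5 = 5 (sole candidate).
row 3, column 6 = 6 (sole candidate).
row 4, column 2 = 9 (sole candidate).
row 4, column 5 = 4 (sole candidate).
row 8, column 5 = 7: row 8 has {1,2,3,5,6,8,9}; col 5 has {1,2,3,4,5,6,8,9}; box has {1,2,3,5,6,8,9} → only 7 remains.
row 8, column 6 = 4: row 8 has {1,2,3,5,6,7,8,9}; col 6 has {1,2,3,5,6,8,9}; box has {1,2,3,5,6,7,8,9} → only 4 remains.

162374958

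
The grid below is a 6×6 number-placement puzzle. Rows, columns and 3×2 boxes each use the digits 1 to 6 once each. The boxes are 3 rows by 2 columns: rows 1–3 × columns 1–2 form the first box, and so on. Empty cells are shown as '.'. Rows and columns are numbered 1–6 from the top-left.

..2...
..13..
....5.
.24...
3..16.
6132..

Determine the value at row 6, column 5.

row 3, column 3 = 6: row 3 has {5}; col 3 has {1,2,3,4}; box has {1,2,3} → only 6 remains.
row 3, column 4 = 4: row 3 has {5,6}; col 4 has {1,2,3}; box has {1,2,3,6} → only 4 remains.
row 4, column 1 = 5: row 4 has {2,4}; col 1 has {3,6}; box has {1,2,3,6} → only 5 remains.
row 4, column 4 = 6: row 4 has {2,4,5}; col 4 has {1,2,3,4}; box has {1,2,3,4} → only 6 remains.
row 5, column 2 = 4: row 5 has {1,3,6}; col 2 has {1,2}; box has {1,2,3,5,6} → only 4 remains.
row 5, column 3 = 5: row 5 has {1,3,4,6}; col 3 has {1,2,3,4,6}; box has {1,2,3,4,6} → only 5 remains.
row 5, column 6 = 2: row 5 has {1,3,4,5,6}; col 6 has {}; box has {6} → only 2 remains.
row 6, column 5 = 4: row 6 has {1,2,3,6}; col 5 has {5,6}; box has {2,6} → only 4 remains.

4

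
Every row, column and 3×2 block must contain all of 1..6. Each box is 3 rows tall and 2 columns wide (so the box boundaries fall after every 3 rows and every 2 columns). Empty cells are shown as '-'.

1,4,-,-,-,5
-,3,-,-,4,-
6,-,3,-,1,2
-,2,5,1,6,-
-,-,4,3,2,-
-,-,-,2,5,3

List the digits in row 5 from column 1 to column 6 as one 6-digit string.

r1c4 = 6: row 1 has {1,4,5}; col 4 has {1,2,3}; box has {3} → only 6 remains.
r1c5 = 3: row 1 has {1,4,5,6}; col 5 has {1,2,4,5,6}; box has {1,2,4,5} → only 3 remains.
r2c4 = 5: row 2 has {3,4}; col 4 has {1,2,3,6}; box has {3,6} → only 5 remains.
r2c6 = 6: row 2 has {3,4,5}; col 6 has {2,3,5}; box has {1,2,3,4,5} → only 6 remains.
r3c2 = 5: row 3 has {1,2,3,6}; col 2 has {2,3,4}; box has {1,3,4,6} → only 5 remains.
r3c4 = 4: row 3 has {1,2,3,5,6}; col 4 has {1,2,3,5,6}; box has {3,5,6} → only 4 remains.
r4c6 = 4: row 4 has {1,2,5,6}; col 6 has {2,3,5,6}; box has {2,3,5,6} → only 4 remains.
r5c1 = 5: row 5 has {2,3,4}; col 1 has {1,6}; box has {2} → only 5 remains.
r5c6 = 1: row 5 has {2,3,4,5}; col 6 has {2,3,4,5,6}; box has {2,3,4,5,6} → only 1 remains.
r6c1 = 4: row 6 has {2,3,5}; col 1 has {1,5,6}; box has {2,5} → only 4 remains.
r6c3 = 6: row 6 has {2,3,4,5}; col 3 has {3,4,5}; box has {1,2,3,4,5} → only 6 remains.
r1c3 = 2: row 1 has {1,3,4,5,6}; col 3 has {3,4,5,6}; box has {3,4,5,6} → only 2 remains.
r2c1 = 2: row 2 has {3,4,5,6}; col 1 has {1,4,5,6}; box has {1,3,4,5,6} → only 2 remains.
r2c3 = 1: row 2 has {2,3,4,5,6}; col 3 has {2,3,4,5,6}; box has {2,3,4,5,6} → only 1 remains.
r4c1 = 3: row 4 has {1,2,4,5,6}; col 1 has {1,2,4,5,6}; box has {2,4,5} → only 3 remains.
r5c2 = 6: row 5 has {1,2,3,4,5}; col 2 has {2,3,4,5}; box has {2,3,4,5} → only 6 remains.

564321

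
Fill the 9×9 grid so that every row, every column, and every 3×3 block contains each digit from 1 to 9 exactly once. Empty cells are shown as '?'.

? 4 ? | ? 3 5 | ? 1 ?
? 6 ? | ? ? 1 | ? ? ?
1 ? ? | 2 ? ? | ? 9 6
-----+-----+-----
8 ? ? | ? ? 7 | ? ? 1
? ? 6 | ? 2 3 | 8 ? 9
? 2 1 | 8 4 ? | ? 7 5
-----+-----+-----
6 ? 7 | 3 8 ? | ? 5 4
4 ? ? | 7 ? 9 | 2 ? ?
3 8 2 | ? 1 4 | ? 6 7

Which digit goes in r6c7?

3

r1c7 = 7: row 1 has {1,3,4,5}; col 7 has {2,8}; box has {1,6,9} → only 7 remains.
r3c5 = 7: row 3 has {1,2,6,9}; col 5 has {1,2,3,4,8}; box has {1,2,3,5} → only 7 remains.
r3c6 = 8: row 3 has {1,2,6,7,9}; col 6 has {1,3,4,5,7,9}; box has {1,2,3,5,7} → only 8 remains.
r5c8 = 4: row 5 has {2,3,6,8,9}; col 8 has {1,5,6,7,9}; box has {1,5,7,8,9} → only 4 remains.
r6c1 = 9: row 6 has {1,2,4,5,7,8}; col 1 has {1,3,4,6,8}; box has {1,2,6,8} → only 9 remains.
r6c6 = 6: row 6 has {1,2,4,5,7,8,9}; col 6 has {1,3,4,5,7,8,9}; box has {2,3,4,7,8} → only 6 remains.
r6c7 = 3: row 6 has {1,2,4,5,6,7,8,9}; col 7 has {2,7,8}; box has {1,4,5,7,8,9} → only 3 remains.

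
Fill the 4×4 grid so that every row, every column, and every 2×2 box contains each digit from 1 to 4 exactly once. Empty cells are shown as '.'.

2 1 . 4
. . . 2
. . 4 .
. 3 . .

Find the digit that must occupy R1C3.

R1C3 = 3: row 1 has {1,2,4}; col 3 has {4}; box has {2,4} → only 3 remains.

3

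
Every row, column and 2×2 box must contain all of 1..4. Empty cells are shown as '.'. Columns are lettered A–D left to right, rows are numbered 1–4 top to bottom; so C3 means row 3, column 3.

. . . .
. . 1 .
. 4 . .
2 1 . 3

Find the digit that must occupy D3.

1

A3 = 3: row 3 has {4}; col 1 has {2}; box has {1,2,4} → only 3 remains.
C3 = 2: row 3 has {3,4}; col 3 has {1}; box has {3} → only 2 remains.
D3 = 1: row 3 has {2,3,4}; col 4 has {3}; box has {2,3} → only 1 remains.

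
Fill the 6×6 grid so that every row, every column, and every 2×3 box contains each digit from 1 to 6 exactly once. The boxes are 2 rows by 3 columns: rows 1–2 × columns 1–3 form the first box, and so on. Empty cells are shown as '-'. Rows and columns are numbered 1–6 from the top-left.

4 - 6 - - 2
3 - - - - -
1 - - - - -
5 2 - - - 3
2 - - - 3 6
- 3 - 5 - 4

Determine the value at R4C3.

4

R3C6 = 5 (sole candidate).
R4C3 = 4: row 4 has {2,3,5}; col 3 has {6}; box has {1,2,5} → only 4 remains.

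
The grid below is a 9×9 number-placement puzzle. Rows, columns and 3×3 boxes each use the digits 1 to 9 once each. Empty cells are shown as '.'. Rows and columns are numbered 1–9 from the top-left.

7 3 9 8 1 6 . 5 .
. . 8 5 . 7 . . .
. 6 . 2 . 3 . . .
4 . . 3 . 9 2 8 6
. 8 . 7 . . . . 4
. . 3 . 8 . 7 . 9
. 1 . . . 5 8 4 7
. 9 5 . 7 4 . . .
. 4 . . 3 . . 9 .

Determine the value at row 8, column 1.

row 1, column 7 = 4 (sole candidate).
row 1, column 9 = 2 (sole candidate).
row 2, column 2 = 2 (sole candidate).
row 4, column 5 = 5 (sole candidate).
row 6, column 2 = 5 (sole candidate).
row 6, column 8 = 1 (sole candidate).
row 2, column 1 = 1 (sole candidate).
row 2, column 9 = 3 (sole candidate).
row 3, column 1 = 5 (sole candidate).
row 3, column 3 = 4 (sole candidate).
row 3, column 5 = 9 (sole candidate).
row 3, column 7 = 1 (sole candidate).
row 3, column 8 = 7 (sole candidate).
row 3, column 9 = 8 (sole candidate).
row 4, column 2 = 7 (sole candidate).
row 4, column 3 = 1 (sole candidate).
row 5, column 8 = 3 (sole candidate).
row 6, column 6 = 2 (sole candidate).
row 8, column 9 = 1 (sole candidate).
row 9, column 9 = 5 (sole candidate).
row 2, column 5 = 4 (sole candidate).
row 2, column 8 = 6 (sole candidate).
row 5, column 5 = 6 (sole candidate).
row 5, column 6 = 1 (sole candidate).
row 5, column 7 = 5 (sole candidate).
row 6, column 1 = 6 (sole candidate).
row 6, column 4 = 4 (sole candidate).
row 7, column 5 = 2 (sole candidate).
row 8, column 4 = 6 (sole candidate).
row 8, column 7 = 3 (sole candidate).
row 8, column 8 = 2 (sole candidate).
row 9, column 4 = 1 (sole candidate).
row 9, column 6 = 8 (sole candidate).
row 9, column 7 = 6 (sole candidate).
row 2, column 7 = 9 (sole candidate).
row 5, column 3 = 2 (sole candidate).
row 7, column 1 = 3 (sole candidate).
row 7, column 3 = 6 (sole candidate).
row 7, column 4 = 9 (sole candidate).
row 8, column 1 = 8: row 8 has {1,2,3,4,5,6,7,9}; col 1 has {1,3,4,5,6,7}; box has {1,3,4,5,6,9} → only 8 remains.

8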